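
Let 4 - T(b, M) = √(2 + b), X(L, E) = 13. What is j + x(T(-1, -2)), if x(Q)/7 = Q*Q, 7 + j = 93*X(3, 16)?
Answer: 1265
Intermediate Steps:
T(b, M) = 4 - √(2 + b)
j = 1202 (j = -7 + 93*13 = -7 + 1209 = 1202)
x(Q) = 7*Q² (x(Q) = 7*(Q*Q) = 7*Q²)
j + x(T(-1, -2)) = 1202 + 7*(4 - √(2 - 1))² = 1202 + 7*(4 - √1)² = 1202 + 7*(4 - 1*1)² = 1202 + 7*(4 - 1)² = 1202 + 7*3² = 1202 + 7*9 = 1202 + 63 = 1265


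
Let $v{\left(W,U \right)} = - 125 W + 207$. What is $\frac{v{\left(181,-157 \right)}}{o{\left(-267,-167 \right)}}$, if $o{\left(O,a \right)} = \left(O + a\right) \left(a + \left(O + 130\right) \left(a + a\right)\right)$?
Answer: $\frac{11209}{9893247} \approx 0.001133$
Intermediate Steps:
$o{\left(O,a \right)} = \left(O + a\right) \left(a + 2 a \left(130 + O\right)\right)$ ($o{\left(O,a \right)} = \left(O + a\right) \left(a + \left(130 + O\right) 2 a\right) = \left(O + a\right) \left(a + 2 a \left(130 + O\right)\right)$)
$v{\left(W,U \right)} = 207 - 125 W$
$\frac{v{\left(181,-157 \right)}}{o{\left(-267,-167 \right)}} = \frac{207 - 22625}{\left(-167\right) \left(2 \left(-267\right)^{2} + 261 \left(-267\right) + 261 \left(-167\right) + 2 \left(-267\right) \left(-167\right)\right)} = \frac{207 - 22625}{\left(-167\right) \left(2 \cdot 71289 - 69687 - 43587 + 89178\right)} = - \frac{22418}{\left(-167\right) \left(142578 - 69687 - 43587 + 89178\right)} = - \frac{22418}{\left(-167\right) 118482} = - \frac{22418}{-19786494} = \left(-22418\right) \left(- \frac{1}{19786494}\right) = \frac{11209}{9893247}$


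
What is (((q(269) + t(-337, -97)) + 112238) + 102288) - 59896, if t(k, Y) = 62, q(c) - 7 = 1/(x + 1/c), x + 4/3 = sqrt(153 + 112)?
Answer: 26519997219455/171429656 + 651249*sqrt(265)/171429656 ≈ 1.5470e+5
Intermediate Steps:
x = -4/3 + sqrt(265) (x = -4/3 + sqrt(153 + 112) = -4/3 + sqrt(265) ≈ 14.945)
q(c) = 7 + 1/(-4/3 + sqrt(265) + 1/c) (q(c) = 7 + 1/((-4/3 + sqrt(265)) + 1/c) = 7 + 1/(-4/3 + sqrt(265) + 1/c))
(((q(269) + t(-337, -97)) + 112238) + 102288) - 59896 = ((((21 - 25*269 + 21*269*sqrt(265))/(3 - 4*269 + 3*269*sqrt(265)) + 62) + 112238) + 102288) - 59896 = ((((21 - 6725 + 5649*sqrt(265))/(3 - 1076 + 807*sqrt(265)) + 62) + 112238) + 102288) - 59896 = ((((-6704 + 5649*sqrt(265))/(-1073 + 807*sqrt(265)) + 62) + 112238) + 102288) - 59896 = (((62 + (-6704 + 5649*sqrt(265))/(-1073 + 807*sqrt(265))) + 112238) + 102288) - 59896 = ((112300 + (-6704 + 5649*sqrt(265))/(-1073 + 807*sqrt(265))) + 102288) - 59896 = (214588 + (-6704 + 5649*sqrt(265))/(-1073 + 807*sqrt(265))) - 59896 = 154692 + (-6704 + 5649*sqrt(265))/(-1073 + 807*sqrt(265))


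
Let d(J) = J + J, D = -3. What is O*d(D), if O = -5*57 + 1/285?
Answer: 162448/95 ≈ 1710.0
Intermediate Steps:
d(J) = 2*J
O = -81224/285 (O = -285 + 1/285 = -81224/285 ≈ -285.00)
O*d(D) = -162448*(-3)/285 = -81224/285*(-6) = 162448/95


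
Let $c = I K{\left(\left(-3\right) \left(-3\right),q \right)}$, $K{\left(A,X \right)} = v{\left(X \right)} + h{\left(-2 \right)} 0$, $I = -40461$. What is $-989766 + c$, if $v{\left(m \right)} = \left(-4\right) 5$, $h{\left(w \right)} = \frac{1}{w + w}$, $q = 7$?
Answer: $-180546$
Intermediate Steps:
$h{\left(w \right)} = \frac{1}{2 w}$
$v{\left(m \right)} = -20$
$K{\left(A,X \right)} = -20$ ($K{\left(A,X \right)} = -20 + \frac{1}{2 \left(-2\right)} 0 = -20 + \frac{1}{2} \left(- \frac{1}{2}\right) 0 = -20 - 0 = -20 + 0 = -20$)
$c = 809220$ ($c = \left(-40461\right) \left(-20\right) = 809220$)
$-989766 + c = -989766 + 809220 = -180546$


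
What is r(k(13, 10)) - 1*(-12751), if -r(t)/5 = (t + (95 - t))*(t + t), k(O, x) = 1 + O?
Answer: -549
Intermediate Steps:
r(t) = -950*t (r(t) = -5*(t + (95 - t))*(t + t) = -475*2*t = -950*t)
r(k(13, 10)) - 1*(-12751) = -950*(1 + 13) - 1*(-12751) = -950*14 + 12751 = -13300 + 12751 = -549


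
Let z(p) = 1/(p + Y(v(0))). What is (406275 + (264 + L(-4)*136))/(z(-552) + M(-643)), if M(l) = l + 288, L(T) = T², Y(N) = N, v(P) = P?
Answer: -225610680/195961 ≈ -1151.3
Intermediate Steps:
M(l) = 288 + l
z(p) = 1/p (z(p) = 1/(p + 0) = 1/p)
(406275 + (264 + L(-4)*136))/(z(-552) + M(-643)) = (406275 + (264 + (-4)²*136))/(1/(-552) + (288 - 643)) = (406275 + (264 + 16*136))/(-1/552 - 355) = (406275 + (264 + 2176))/(-195961/552) = (406275 + 2440)*(-552/195961) = 408715*(-552/195961) = -225610680/195961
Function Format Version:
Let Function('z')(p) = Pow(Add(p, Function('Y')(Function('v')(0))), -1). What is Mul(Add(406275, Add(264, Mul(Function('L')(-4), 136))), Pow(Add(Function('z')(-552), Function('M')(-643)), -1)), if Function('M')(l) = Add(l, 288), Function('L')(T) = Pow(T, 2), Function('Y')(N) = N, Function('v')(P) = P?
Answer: Rational(-225610680, 195961) ≈ -1151.3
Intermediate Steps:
Function('M')(l) = Add(288, l)
Function('z')(p) = Pow(p, -1) (Function('z')(p) = Pow(Add(p, 0), -1) = Pow(p, -1))
Mul(Add(406275, Add(264, Mul(Function('L')(-4), 136))), Pow(Add(Function('z')(-552), Function('M')(-643)), -1)) = Mul(Add(406275, Add(264, Mul(Pow(-4, 2), 136))), Pow(Add(Pow(-552, -1), Add(288, -643)), -1)) = Mul(Add(406275, Add(264, Mul(16, 136))), Pow(Add(Rational(-1, 552), -355), -1)) = Mul(Add(406275, Add(264, 2176)), Pow(Rational(-195961, 552), -1)) = Mul(Add(406275, 2440), Rational(-552, 195961)) = Mul(408715, Rational(-552, 195961)) = Rational(-225610680, 195961)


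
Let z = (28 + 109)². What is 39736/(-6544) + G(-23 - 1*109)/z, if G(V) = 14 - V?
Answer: -93106195/15353042 ≈ -6.0643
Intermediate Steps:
z = 18769 (z = 137² = 18769)
39736/(-6544) + G(-23 - 1*109)/z = 39736/(-6544) + (14 - (-23 - 1*109))/18769 = 39736*(-1/6544) + (14 - (-23 - 109))*(1/18769) = -4967/818 + (14 - 1*(-132))*(1/18769) = -4967/818 + (14 + 132)*(1/18769) = -4967/818 + 146*(1/18769) = -4967/818 + 146/18769 = -93106195/15353042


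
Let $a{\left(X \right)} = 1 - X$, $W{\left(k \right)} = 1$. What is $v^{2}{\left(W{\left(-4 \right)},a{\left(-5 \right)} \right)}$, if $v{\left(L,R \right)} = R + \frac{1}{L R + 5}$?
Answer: $\frac{4489}{121} \approx 37.099$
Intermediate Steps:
$v{\left(L,R \right)} = R + \frac{1}{5 + L R}$
$v^{2}{\left(W{\left(-4 \right)},a{\left(-5 \right)} \right)} = \left(\frac{1 + 5 \left(1 - -5\right) + 1 \left(1 - -5\right)^{2}}{5 + 1 \left(1 - -5\right)}\right)^{2} = \left(\frac{1 + 5 \left(1 + 5\right) + 1 \left(1 + 5\right)^{2}}{5 + 1 \left(1 + 5\right)}\right)^{2} = \left(\frac{1 + 5 \cdot 6 + 1 \cdot 6^{2}}{5 + 1 \cdot 6}\right)^{2} = \left(\frac{1 + 30 + 1 \cdot 36}{5 + 6}\right)^{2} = \left(\frac{1 + 30 + 36}{11}\right)^{2} = \left(\frac{1}{11} \cdot 67\right)^{2} = \left(\frac{67}{11}\right)^{2} = \frac{4489}{121}$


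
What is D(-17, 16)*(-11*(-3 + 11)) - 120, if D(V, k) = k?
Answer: -1528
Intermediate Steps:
D(-17, 16)*(-11*(-3 + 11)) - 120 = 16*(-11*(-3 + 11)) - 120 = 16*(-11*8) - 120 = 16*(-88) - 120 = -1408 - 120 = -1528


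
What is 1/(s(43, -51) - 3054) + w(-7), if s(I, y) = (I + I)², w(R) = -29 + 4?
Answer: -108549/4342 ≈ -25.000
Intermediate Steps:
w(R) = -25
s(I, y) = 4*I² (s(I, y) = (2*I)² = 4*I²)
1/(s(43, -51) - 3054) + w(-7) = 1/(4*43² - 3054) - 25 = 1/(4*1849 - 3054) - 25 = 1/(7396 - 3054) - 25 = 1/4342 - 25 = -108549/4342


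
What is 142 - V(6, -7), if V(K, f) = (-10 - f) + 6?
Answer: 139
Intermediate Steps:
V(K, f) = -4 - f
142 - V(6, -7) = 142 - (-4 - 1*(-7)) = 142 - (-4 + 7) = 142 - 1*3 = 142 - 3 = 139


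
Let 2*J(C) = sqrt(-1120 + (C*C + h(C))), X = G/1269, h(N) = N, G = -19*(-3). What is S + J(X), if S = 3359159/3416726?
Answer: 3359159/3416726 + I*sqrt(200392082)/846 ≈ 0.98315 + 16.733*I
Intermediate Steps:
G = 57
S = 3359159/3416726 (S = 3359159*(1/3416726) = 3359159/3416726 ≈ 0.98315)
X = 19/423 (X = 57/1269 = 57*(1/1269) = 19/423 ≈ 0.044917)
J(C) = sqrt(-1120 + C + C**2)/2 (J(C) = sqrt(-1120 + (C*C + C))/2 = sqrt(-1120 + (C**2 + C))/2 = sqrt(-1120 + (C + C**2))/2 = sqrt(-1120 + C + C**2)/2)
S + J(X) = 3359159/3416726 + sqrt(-1120 + 19/423 + (19/423)**2)/2 = 3359159/3416726 + sqrt(-1120 + 19/423 + 361/178929)/2 = 3359159/3416726 + sqrt(-200392082/178929)/2 = 3359159/3416726 + (I*sqrt(200392082)/423)/2 = 3359159/3416726 + I*sqrt(200392082)/846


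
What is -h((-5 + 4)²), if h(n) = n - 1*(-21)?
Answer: -22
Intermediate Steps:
h(n) = 21 + n (h(n) = n + 21 = 21 + n)
-h((-5 + 4)²) = -(21 + (-5 + 4)²) = -(21 + (-1)²) = -(21 + 1) = -1*22 = -22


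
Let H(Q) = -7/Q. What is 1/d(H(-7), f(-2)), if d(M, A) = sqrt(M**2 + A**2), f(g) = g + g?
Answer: sqrt(17)/17 ≈ 0.24254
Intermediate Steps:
f(g) = 2*g
d(M, A) = sqrt(A**2 + M**2)
1/d(H(-7), f(-2)) = 1/(sqrt((2*(-2))**2 + (-7/(-7))**2)) = 1/(sqrt((-4)**2 + (-7*(-1/7))**2)) = 1/(sqrt(16 + 1**2)) = 1/(sqrt(16 + 1)) = 1/(sqrt(17)) = sqrt(17)/17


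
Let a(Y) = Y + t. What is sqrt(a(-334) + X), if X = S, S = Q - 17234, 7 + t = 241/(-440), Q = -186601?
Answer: I*sqrt(9882144910)/220 ≈ 451.86*I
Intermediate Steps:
t = -3321/440 (t = -7 + 241/(-440) = -7 + 241*(-1/440) = -7 - 241/440 = -3321/440 ≈ -7.5477)
a(Y) = -3321/440 + Y (a(Y) = Y - 3321/440 = -3321/440 + Y)
S = -203835 (S = -186601 - 17234 = -203835)
X = -203835
sqrt(a(-334) + X) = sqrt((-3321/440 - 334) - 203835) = sqrt(-150281/440 - 203835) = sqrt(-89837681/440) = I*sqrt(9882144910)/220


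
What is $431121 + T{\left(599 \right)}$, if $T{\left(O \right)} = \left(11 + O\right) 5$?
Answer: $434171$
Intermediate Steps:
$T{\left(O \right)} = 55 + 5 O$
$431121 + T{\left(599 \right)} = 431121 + \left(55 + 5 \cdot 599\right) = 431121 + \left(55 + 2995\right) = 431121 + 3050 = 434171$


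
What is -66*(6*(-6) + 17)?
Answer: 1254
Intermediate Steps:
-66*(6*(-6) + 17) = -66*(-36 + 17) = -66*(-19) = 1254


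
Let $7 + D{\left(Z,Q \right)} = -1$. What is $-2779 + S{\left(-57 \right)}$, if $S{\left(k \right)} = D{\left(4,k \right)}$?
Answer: $-2787$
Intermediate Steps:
$D{\left(Z,Q \right)} = -8$ ($D{\left(Z,Q \right)} = -7 - 1 = -8$)
$S{\left(k \right)} = -8$
$-2779 + S{\left(-57 \right)} = -2779 - 8 = -2787$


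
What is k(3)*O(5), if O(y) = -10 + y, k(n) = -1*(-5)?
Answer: -25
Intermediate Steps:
k(n) = 5
k(3)*O(5) = 5*(-10 + 5) = 5*(-5) = -25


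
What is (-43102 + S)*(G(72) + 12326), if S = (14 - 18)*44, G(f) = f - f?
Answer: -533444628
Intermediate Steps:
G(f) = 0
S = -176 (S = -4*44 = -176)
(-43102 + S)*(G(72) + 12326) = (-43102 - 176)*(0 + 12326) = -43278*12326 = -533444628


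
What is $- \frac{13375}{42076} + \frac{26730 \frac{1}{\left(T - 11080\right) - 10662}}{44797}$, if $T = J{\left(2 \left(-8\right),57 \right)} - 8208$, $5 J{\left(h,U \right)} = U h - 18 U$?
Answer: $- \frac{84786368075}{266710317938} \approx -0.3179$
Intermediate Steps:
$J{\left(h,U \right)} = - \frac{18 U}{5} + \frac{U h}{5}$ ($J{\left(h,U \right)} = \frac{U h - 18 U}{5} = \frac{- 18 U + U h}{5} = - \frac{18 U}{5} + \frac{U h}{5}$)
$T = - \frac{42978}{5}$ ($T = \frac{1}{5} \cdot 57 \left(-18 + 2 \left(-8\right)\right) - 8208 = \frac{1}{5} \cdot 57 \left(-18 - 16\right) - 8208 = \frac{1}{5} \cdot 57 \left(-34\right) - 8208 = - \frac{1938}{5} - 8208 = - \frac{42978}{5} \approx -8595.6$)
$- \frac{13375}{42076} + \frac{26730 \frac{1}{\left(T - 11080\right) - 10662}}{44797} = - \frac{13375}{42076} + \frac{26730 \frac{1}{\left(- \frac{42978}{5} - 11080\right) - 10662}}{44797} = \left(-13375\right) \frac{1}{42076} + \frac{26730}{- \frac{98378}{5} - 10662} \cdot \frac{1}{44797} = - \frac{13375}{42076} + \frac{26730}{- \frac{151688}{5}} \cdot \frac{1}{44797} = - \frac{13375}{42076} + 26730 \left(- \frac{5}{151688}\right) \frac{1}{44797} = - \frac{13375}{42076} - \frac{66825}{3397583668} = - \frac{84786368075}{266710317938}$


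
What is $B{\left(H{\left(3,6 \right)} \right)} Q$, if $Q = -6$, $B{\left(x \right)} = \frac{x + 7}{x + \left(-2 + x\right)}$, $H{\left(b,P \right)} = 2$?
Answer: $-27$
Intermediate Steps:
$B{\left(x \right)} = \frac{7 + x}{-2 + 2 x}$
$B{\left(H{\left(3,6 \right)} \right)} Q = \frac{7 + 2}{2 \left(-1 + 2\right)} \left(-6\right) = \frac{1}{2} \cdot 1^{-1} \cdot 9 \left(-6\right) = \frac{1}{2} \cdot 1 \cdot 9 \left(-6\right) = \frac{9}{2} \left(-6\right) = -27$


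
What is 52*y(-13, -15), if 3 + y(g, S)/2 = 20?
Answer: 1768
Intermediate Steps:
y(g, S) = 34 (y(g, S) = -6 + 2*20 = -6 + 40 = 34)
52*y(-13, -15) = 52*34 = 1768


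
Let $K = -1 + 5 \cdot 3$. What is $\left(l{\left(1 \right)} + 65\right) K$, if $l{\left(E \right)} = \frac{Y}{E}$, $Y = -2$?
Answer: $882$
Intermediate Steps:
$l{\left(E \right)} = - \frac{2}{E}$
$K = 14$ ($K = -1 + 15 = 14$)
$\left(l{\left(1 \right)} + 65\right) K = \left(- \frac{2}{1} + 65\right) 14 = \left(\left(-2\right) 1 + 65\right) 14 = \left(-2 + 65\right) 14 = 63 \cdot 14 = 882$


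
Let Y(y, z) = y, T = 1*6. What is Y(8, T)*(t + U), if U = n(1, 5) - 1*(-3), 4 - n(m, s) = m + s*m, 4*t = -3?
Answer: 2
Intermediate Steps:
T = 6
t = -¾ (t = (¼)*(-3) = -¾ ≈ -0.75000)
n(m, s) = 4 - m - m*s (n(m, s) = 4 - (m + s*m) = 4 - (m + m*s) = 4 + (-m - m*s) = 4 - m - m*s)
U = 1 (U = (4 - 1*1 - 1*1*5) - 1*(-3) = (4 - 1 - 5) + 3 = -2 + 3 = 1)
Y(8, T)*(t + U) = 8*(-¾ + 1) = 8*(¼) = 2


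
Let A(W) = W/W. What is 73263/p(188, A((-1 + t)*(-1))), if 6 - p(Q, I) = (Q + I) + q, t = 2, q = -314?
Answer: 73263/131 ≈ 559.26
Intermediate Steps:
A(W) = 1
p(Q, I) = 320 - I - Q (p(Q, I) = 6 - ((Q + I) - 314) = 6 - ((I + Q) - 314) = 6 - (-314 + I + Q) = 6 + (314 - I - Q) = 320 - I - Q)
73263/p(188, A((-1 + t)*(-1))) = 73263/(320 - 1*1 - 1*188) = 73263/(320 - 1 - 188) = 73263/131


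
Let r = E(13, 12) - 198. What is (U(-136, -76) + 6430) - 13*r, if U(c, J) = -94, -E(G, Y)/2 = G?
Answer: 9248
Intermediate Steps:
E(G, Y) = -2*G
r = -224 (r = -2*13 - 198 = -26 - 198 = -224)
(U(-136, -76) + 6430) - 13*r = (-94 + 6430) - 13*(-224) = 6336 + 2912 = 9248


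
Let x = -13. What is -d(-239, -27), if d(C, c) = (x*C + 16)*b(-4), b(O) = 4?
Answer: -12492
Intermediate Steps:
d(C, c) = 64 - 52*C (d(C, c) = (-13*C + 16)*4 = (16 - 13*C)*4 = 64 - 52*C)
-d(-239, -27) = -(64 - 52*(-239)) = -(64 + 12428) = -1*12492 = -12492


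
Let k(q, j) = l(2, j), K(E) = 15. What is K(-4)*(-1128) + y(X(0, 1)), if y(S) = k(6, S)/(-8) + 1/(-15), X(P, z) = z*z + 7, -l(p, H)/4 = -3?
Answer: -507647/30 ≈ -16922.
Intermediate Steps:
l(p, H) = 12 (l(p, H) = -4*(-3) = 12)
k(q, j) = 12
X(P, z) = 7 + z² (X(P, z) = z² + 7 = 7 + z²)
y(S) = -47/30 (y(S) = 12/(-8) + 1/(-15) = 12*(-⅛) + 1*(-1/15) = -3/2 - 1/15 = -47/30)
K(-4)*(-1128) + y(X(0, 1)) = 15*(-1128) - 47/30 = -16920 - 47/30 = -507647/30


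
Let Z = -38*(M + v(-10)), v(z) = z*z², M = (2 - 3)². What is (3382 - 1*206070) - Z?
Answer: -240650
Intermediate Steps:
M = 1 (M = (-1)² = 1)
v(z) = z³
Z = 37962 (Z = -38*(1 + (-10)³) = -38*(1 - 1000) = -38*(-999) = 37962)
(3382 - 1*206070) - Z = (3382 - 1*206070) - 1*37962 = (3382 - 206070) - 37962 = -202688 - 37962 = -240650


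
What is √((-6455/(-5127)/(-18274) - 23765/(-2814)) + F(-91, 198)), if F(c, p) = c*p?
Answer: I*√19712602186860049284653/1046213911 ≈ 134.2*I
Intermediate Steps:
√((-6455/(-5127)/(-18274) - 23765/(-2814)) + F(-91, 198)) = √((-6455/(-5127)/(-18274) - 23765/(-2814)) - 91*198) = √((-6455*(-1/5127)*(-1/18274) - 23765*(-1/2814)) - 18018) = √(((6455/5127)*(-1/18274) + 3395/402) - 18018) = √((-6455/93690798 + 3395/402) - 18018) = √(8835490675/1046213911 - 18018) = √(-18841846757723/1046213911) = I*√19712602186860049284653/1046213911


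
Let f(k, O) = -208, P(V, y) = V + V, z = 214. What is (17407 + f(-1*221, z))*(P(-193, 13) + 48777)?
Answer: 832276809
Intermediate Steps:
P(V, y) = 2*V
(17407 + f(-1*221, z))*(P(-193, 13) + 48777) = (17407 - 208)*(2*(-193) + 48777) = 17199*(-386 + 48777) = 17199*48391 = 832276809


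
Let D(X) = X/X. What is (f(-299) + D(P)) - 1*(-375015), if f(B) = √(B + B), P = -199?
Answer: 375016 + I*√598 ≈ 3.7502e+5 + 24.454*I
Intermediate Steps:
f(B) = √2*√B (f(B) = √(2*B) = √2*√B)
D(X) = 1
(f(-299) + D(P)) - 1*(-375015) = (√2*√(-299) + 1) - 1*(-375015) = (√2*(I*√299) + 1) + 375015 = (I*√598 + 1) + 375015 = (1 + I*√598) + 375015 = 375016 + I*√598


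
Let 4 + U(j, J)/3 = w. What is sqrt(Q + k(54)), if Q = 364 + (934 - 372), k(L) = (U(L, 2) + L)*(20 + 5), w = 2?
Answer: sqrt(2126) ≈ 46.109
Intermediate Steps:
U(j, J) = -6 (U(j, J) = -12 + 3*2 = -12 + 6 = -6)
k(L) = -150 + 25*L (k(L) = (-6 + L)*(20 + 5) = (-6 + L)*25 = -150 + 25*L)
Q = 926 (Q = 364 + 562 = 926)
sqrt(Q + k(54)) = sqrt(926 + (-150 + 25*54)) = sqrt(926 + (-150 + 1350)) = sqrt(926 + 1200) = sqrt(2126)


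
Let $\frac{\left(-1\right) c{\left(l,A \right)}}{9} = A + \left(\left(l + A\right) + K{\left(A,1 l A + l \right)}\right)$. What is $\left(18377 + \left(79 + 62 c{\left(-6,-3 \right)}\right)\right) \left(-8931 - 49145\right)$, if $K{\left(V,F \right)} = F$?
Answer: $-1071850656$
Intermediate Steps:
$c{\left(l,A \right)} = - 18 A - 18 l - 9 A l$ ($c{\left(l,A \right)} = - 9 \left(A + \left(\left(l + A\right) + \left(1 l A + l\right)\right)\right) = - 9 \left(A + \left(\left(A + l\right) + \left(l A + l\right)\right)\right) = - 9 \left(A + \left(\left(A + l\right) + \left(A l + l\right)\right)\right) = - 9 \left(A + \left(\left(A + l\right) + \left(l + A l\right)\right)\right) = - 9 \left(A + \left(A + 2 l + A l\right)\right) = - 9 \left(2 A + 2 l + A l\right) = - 18 A - 18 l - 9 A l$)
$\left(18377 + \left(79 + 62 c{\left(-6,-3 \right)}\right)\right) \left(-8931 - 49145\right) = \left(18377 + \left(79 + 62 \left(\left(-18\right) \left(-3\right) - -54 - - 54 \left(1 - 3\right)\right)\right)\right) \left(-8931 - 49145\right) = \left(18377 + \left(79 + 62 \left(54 + 54 - \left(-54\right) \left(-2\right)\right)\right)\right) \left(-58076\right) = \left(18377 + \left(79 + 62 \left(54 + 54 - 108\right)\right)\right) \left(-58076\right) = \left(18377 + \left(79 + 62 \cdot 0\right)\right) \left(-58076\right) = \left(18377 + \left(79 + 0\right)\right) \left(-58076\right) = \left(18377 + 79\right) \left(-58076\right) = 18456 \left(-58076\right) = -1071850656$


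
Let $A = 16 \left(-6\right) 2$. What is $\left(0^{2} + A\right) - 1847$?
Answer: $-2039$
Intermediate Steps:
$A = -192$ ($A = \left(-96\right) 2 = -192$)
$\left(0^{2} + A\right) - 1847 = \left(0^{2} - 192\right) - 1847 = \left(0 - 192\right) - 1847 = -192 - 1847 = -2039$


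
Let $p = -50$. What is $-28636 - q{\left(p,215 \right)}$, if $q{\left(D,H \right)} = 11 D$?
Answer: $-28086$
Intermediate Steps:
$-28636 - q{\left(p,215 \right)} = -28636 - 11 \left(-50\right) = -28636 - -550 = -28636 + 550 = -28086$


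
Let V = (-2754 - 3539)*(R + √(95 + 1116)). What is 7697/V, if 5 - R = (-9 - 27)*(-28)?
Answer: 7720091/6323193814 + 7697*√1211/6323193814 ≈ 0.0012633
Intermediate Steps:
R = -1003 (R = 5 - (-9 - 27)*(-28) = 5 - (-36)*(-28) = 5 - 1*1008 = 5 - 1008 = -1003)
V = 6311879 - 6293*√1211 (V = (-2754 - 3539)*(-1003 + √(95 + 1116)) = -6293*(-1003 + √1211) = 6311879 - 6293*√1211 ≈ 6.0929e+6)
7697/V = 7697/(6311879 - 6293*√1211)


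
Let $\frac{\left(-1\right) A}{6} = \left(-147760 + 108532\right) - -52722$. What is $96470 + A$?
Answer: $15506$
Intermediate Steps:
$A = -80964$ ($A = - 6 \left(\left(-147760 + 108532\right) - -52722\right) = - 6 \left(-39228 + \left(-26550 + 79272\right)\right) = - 6 \left(-39228 + 52722\right) = \left(-6\right) 13494 = -80964$)
$96470 + A = 96470 - 80964 = 15506$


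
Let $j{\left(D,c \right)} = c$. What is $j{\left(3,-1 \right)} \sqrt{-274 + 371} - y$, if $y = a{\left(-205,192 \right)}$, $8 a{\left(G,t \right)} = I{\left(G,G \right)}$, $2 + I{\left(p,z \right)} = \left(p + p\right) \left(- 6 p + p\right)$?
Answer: $\frac{105063}{2} - \sqrt{97} \approx 52522.0$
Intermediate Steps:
$I{\left(p,z \right)} = -2 - 10 p^{2}$ ($I{\left(p,z \right)} = -2 + \left(p + p\right) \left(- 6 p + p\right) = -2 + 2 p \left(- 5 p\right) = -2 - 10 p^{2}$)
$a{\left(G,t \right)} = - \frac{1}{4} - \frac{5 G^{2}}{4}$ ($a{\left(G,t \right)} = \frac{-2 - 10 G^{2}}{8} = - \frac{1}{4} - \frac{5 G^{2}}{4}$)
$y = - \frac{105063}{2}$ ($y = - \frac{1}{4} - \frac{5 \left(-205\right)^{2}}{4} = - \frac{1}{4} - \frac{210125}{4} = - \frac{105063}{2} \approx -52532.0$)
$j{\left(3,-1 \right)} \sqrt{-274 + 371} - y = - \sqrt{-274 + 371} - - \frac{105063}{2} = - \sqrt{97} + \frac{105063}{2} = \frac{105063}{2} - \sqrt{97}$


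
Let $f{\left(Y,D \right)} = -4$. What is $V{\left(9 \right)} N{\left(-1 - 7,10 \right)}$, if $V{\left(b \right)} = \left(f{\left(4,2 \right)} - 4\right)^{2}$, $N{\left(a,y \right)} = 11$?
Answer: $704$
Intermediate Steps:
$V{\left(b \right)} = 64$ ($V{\left(b \right)} = \left(-4 - 4\right)^{2} = \left(-8\right)^{2} = 64$)
$V{\left(9 \right)} N{\left(-1 - 7,10 \right)} = 64 \cdot 11 = 704$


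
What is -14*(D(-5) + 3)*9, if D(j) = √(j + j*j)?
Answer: -378 - 252*√5 ≈ -941.49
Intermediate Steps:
D(j) = √(j + j²)
-14*(D(-5) + 3)*9 = -14*(√(-5*(1 - 5)) + 3)*9 = -14*(√(-5*(-4)) + 3)*9 = -14*(√20 + 3)*9 = -14*(2*√5 + 3)*9 = -14*(3 + 2*√5)*9 = (-42 - 28*√5)*9 = -378 - 252*√5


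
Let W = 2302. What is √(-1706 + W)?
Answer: 2*√149 ≈ 24.413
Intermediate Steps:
√(-1706 + W) = √(-1706 + 2302) = √596 = 2*√149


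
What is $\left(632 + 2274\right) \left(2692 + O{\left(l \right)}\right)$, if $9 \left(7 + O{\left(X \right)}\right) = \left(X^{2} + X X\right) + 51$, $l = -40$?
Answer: $\frac{79670896}{9} \approx 8.8523 \cdot 10^{6}$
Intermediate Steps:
$O{\left(X \right)} = - \frac{4}{3} + \frac{2 X^{2}}{9}$ ($O{\left(X \right)} = -7 + \frac{\left(X^{2} + X X\right) + 51}{9} = -7 + \frac{\left(X^{2} + X^{2}\right) + 51}{9} = -7 + \frac{2 X^{2} + 51}{9} = -7 + \frac{51 + 2 X^{2}}{9} = -7 + \left(\frac{17}{3} + \frac{2 X^{2}}{9}\right) = - \frac{4}{3} + \frac{2 X^{2}}{9}$)
$\left(632 + 2274\right) \left(2692 + O{\left(l \right)}\right) = \left(632 + 2274\right) \left(2692 - \left(\frac{4}{3} - \frac{2 \left(-40\right)^{2}}{9}\right)\right) = 2906 \left(2692 + \left(- \frac{4}{3} + \frac{2}{9} \cdot 1600\right)\right) = 2906 \left(2692 + \left(- \frac{4}{3} + \frac{3200}{9}\right)\right) = 2906 \left(2692 + \frac{3188}{9}\right) = 2906 \cdot \frac{27416}{9} = \frac{79670896}{9}$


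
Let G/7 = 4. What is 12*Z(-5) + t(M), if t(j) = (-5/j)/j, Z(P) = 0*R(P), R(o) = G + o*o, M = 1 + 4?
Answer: -⅕ ≈ -0.20000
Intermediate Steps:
G = 28 (G = 7*4 = 28)
M = 5
R(o) = 28 + o² (R(o) = 28 + o*o = 28 + o²)
Z(P) = 0 (Z(P) = 0*(28 + P²) = 0)
t(j) = -5/j²
12*Z(-5) + t(M) = 12*0 - 5/5² = 0 - 5*1/25 = 0 - ⅕ = -⅕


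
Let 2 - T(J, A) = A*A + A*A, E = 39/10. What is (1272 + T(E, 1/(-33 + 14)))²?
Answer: 211519047744/130321 ≈ 1.6231e+6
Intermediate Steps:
E = 39/10 (E = 39*(⅒) = 39/10 ≈ 3.9000)
T(J, A) = 2 - 2*A² (T(J, A) = 2 - (A*A + A*A) = 2 - (A² + A²) = 2 - 2*A²)
(1272 + T(E, 1/(-33 + 14)))² = (1272 + (2 - 2/(-33 + 14)²))² = (1272 + (2 - 2*(1/(-19))²))² = (1272 + (2 - 2*(-1/19)²))² = (1272 + (2 - 2*1/361))² = (1272 + (2 - 2/361))² = (1272 + 720/361)² = (459912/361)² = 211519047744/130321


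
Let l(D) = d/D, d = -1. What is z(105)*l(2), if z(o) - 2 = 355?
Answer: -357/2 ≈ -178.50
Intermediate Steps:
z(o) = 357 (z(o) = 2 + 355 = 357)
l(D) = -1/D
z(105)*l(2) = 357*(-1/2) = 357*(-1*½) = 357*(-½) = -357/2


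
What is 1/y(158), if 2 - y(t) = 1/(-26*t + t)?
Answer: 3950/7901 ≈ 0.49994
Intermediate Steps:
y(t) = 2 + 1/(25*t) (y(t) = 2 - 1/(-26*t + t) = 2 - 1/((-25*t)) = 2 - (-1)/(25*t) = 2 + 1/(25*t))
1/y(158) = 1/(2 + (1/25)/158) = 1/(2 + (1/25)*(1/158)) = 1/(2 + 1/3950) = 1/(7901/3950) = 3950/7901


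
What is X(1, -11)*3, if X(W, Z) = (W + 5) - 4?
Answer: 6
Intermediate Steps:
X(W, Z) = 1 + W (X(W, Z) = (5 + W) - 4 = 1 + W)
X(1, -11)*3 = (1 + 1)*3 = 2*3 = 6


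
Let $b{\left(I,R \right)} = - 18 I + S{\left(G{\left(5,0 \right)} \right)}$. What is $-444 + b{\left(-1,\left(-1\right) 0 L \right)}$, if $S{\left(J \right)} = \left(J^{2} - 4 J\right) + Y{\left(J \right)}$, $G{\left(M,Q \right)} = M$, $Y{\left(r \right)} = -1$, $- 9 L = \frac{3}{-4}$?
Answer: $-422$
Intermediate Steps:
$L = \frac{1}{12}$ ($L = - \frac{3 \frac{1}{-4}}{9} = - \frac{3 \left(- \frac{1}{4}\right)}{9} = \left(- \frac{1}{9}\right) \left(- \frac{3}{4}\right) = \frac{1}{12} \approx 0.083333$)
$S{\left(J \right)} = -1 + J^{2} - 4 J$ ($S{\left(J \right)} = \left(J^{2} - 4 J\right) - 1 = -1 + J^{2} - 4 J$)
$b{\left(I,R \right)} = 4 - 18 I$ ($b{\left(I,R \right)} = - 18 I - \left(21 - 25\right) = - 18 I - -4 = - 18 I + 4 = 4 - 18 I$)
$-444 + b{\left(-1,\left(-1\right) 0 L \right)} = -444 + \left(4 - -18\right) = -444 + \left(4 + 18\right) = -444 + 22 = -422$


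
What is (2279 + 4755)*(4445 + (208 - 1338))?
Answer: 23317710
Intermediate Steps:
(2279 + 4755)*(4445 + (208 - 1338)) = 7034*(4445 - 1130) = 7034*3315 = 23317710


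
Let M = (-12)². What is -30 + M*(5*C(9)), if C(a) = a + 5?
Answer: 10050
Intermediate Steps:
M = 144
C(a) = 5 + a
-30 + M*(5*C(9)) = -30 + 144*(5*(5 + 9)) = -30 + 144*(5*14) = -30 + 144*70 = -30 + 10080 = 10050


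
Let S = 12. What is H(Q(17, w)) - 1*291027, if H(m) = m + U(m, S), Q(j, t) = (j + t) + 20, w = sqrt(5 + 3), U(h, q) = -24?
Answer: -291014 + 2*sqrt(2) ≈ -2.9101e+5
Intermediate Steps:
w = 2*sqrt(2) (w = sqrt(8) = 2*sqrt(2) ≈ 2.8284)
Q(j, t) = 20 + j + t
H(m) = -24 + m (H(m) = m - 24 = -24 + m)
H(Q(17, w)) - 1*291027 = (-24 + (20 + 17 + 2*sqrt(2))) - 1*291027 = (-24 + (37 + 2*sqrt(2))) - 291027 = (13 + 2*sqrt(2)) - 291027 = -291014 + 2*sqrt(2)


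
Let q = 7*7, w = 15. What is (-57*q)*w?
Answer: -41895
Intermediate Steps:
q = 49
(-57*q)*w = -57*49*15 = -2793*15 = -41895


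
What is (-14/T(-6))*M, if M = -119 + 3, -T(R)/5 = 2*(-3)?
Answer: 812/15 ≈ 54.133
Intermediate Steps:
T(R) = 30 (T(R) = -10*(-3) = -5*(-6) = 30)
M = -116
(-14/T(-6))*M = -14/30*(-116) = -14*1/30*(-116) = -7/15*(-116) = 812/15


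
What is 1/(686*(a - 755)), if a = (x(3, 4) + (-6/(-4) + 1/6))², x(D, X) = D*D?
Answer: -9/3958906 ≈ -2.2734e-6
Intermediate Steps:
x(D, X) = D²
a = 1024/9 (a = (3² + (-6/(-4) + 1/6))² = (9 + (-6*(-¼) + 1*(⅙)))² = (9 + (3/2 + ⅙))² = (9 + 5/3)² = (32/3)² = 1024/9 ≈ 113.78)
1/(686*(a - 755)) = 1/(686*(1024/9 - 755)) = 1/(686*(-5771/9)) = 1/(-3958906/9) = -9/3958906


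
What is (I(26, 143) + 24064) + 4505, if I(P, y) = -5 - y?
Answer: 28421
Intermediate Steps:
(I(26, 143) + 24064) + 4505 = ((-5 - 1*143) + 24064) + 4505 = ((-5 - 143) + 24064) + 4505 = (-148 + 24064) + 4505 = 23916 + 4505 = 28421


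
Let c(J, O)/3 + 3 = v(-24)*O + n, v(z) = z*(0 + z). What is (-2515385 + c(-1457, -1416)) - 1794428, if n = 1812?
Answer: -6751234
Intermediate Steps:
v(z) = z**2 (v(z) = z*z = z**2)
c(J, O) = 5427 + 1728*O (c(J, O) = -9 + 3*((-24)**2*O + 1812) = -9 + 3*(576*O + 1812) = -9 + 3*(1812 + 576*O) = -9 + (5436 + 1728*O) = 5427 + 1728*O)
(-2515385 + c(-1457, -1416)) - 1794428 = (-2515385 + (5427 + 1728*(-1416))) - 1794428 = (-2515385 + (5427 - 2446848)) - 1794428 = (-2515385 - 2441421) - 1794428 = -4956806 - 1794428 = -6751234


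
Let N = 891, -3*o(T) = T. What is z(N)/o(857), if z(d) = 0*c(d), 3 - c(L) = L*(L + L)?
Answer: 0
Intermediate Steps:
o(T) = -T/3
c(L) = 3 - 2*L² (c(L) = 3 - L*(L + L) = 3 - L*2*L = 3 - 2*L²)
z(d) = 0 (z(d) = 0*(3 - 2*d²) = 0)
z(N)/o(857) = 0/((-⅓*857)) = 0/(-857/3) = 0*(-3/857) = 0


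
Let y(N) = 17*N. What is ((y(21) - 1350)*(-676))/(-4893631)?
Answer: -671268/4893631 ≈ -0.13717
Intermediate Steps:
((y(21) - 1350)*(-676))/(-4893631) = ((17*21 - 1350)*(-676))/(-4893631) = ((357 - 1350)*(-676))*(-1/4893631) = -993*(-676)*(-1/4893631) = 671268*(-1/4893631) = -671268/4893631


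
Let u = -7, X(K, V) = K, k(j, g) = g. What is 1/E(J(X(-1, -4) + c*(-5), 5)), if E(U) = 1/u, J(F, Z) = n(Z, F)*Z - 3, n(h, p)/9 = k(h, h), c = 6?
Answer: -7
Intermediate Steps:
n(h, p) = 9*h
J(F, Z) = -3 + 9*Z**2 (J(F, Z) = (9*Z)*Z - 3 = 9*Z**2 - 3 = -3 + 9*Z**2)
E(U) = -1/7 (E(U) = 1/(-7) = -1/7)
1/E(J(X(-1, -4) + c*(-5), 5)) = 1/(-1/7) = -7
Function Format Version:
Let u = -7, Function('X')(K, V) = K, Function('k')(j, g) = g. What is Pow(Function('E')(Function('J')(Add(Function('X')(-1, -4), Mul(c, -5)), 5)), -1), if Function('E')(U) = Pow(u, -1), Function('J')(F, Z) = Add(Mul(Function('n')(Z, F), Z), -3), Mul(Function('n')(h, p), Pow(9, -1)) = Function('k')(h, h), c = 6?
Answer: -7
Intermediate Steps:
Function('n')(h, p) = Mul(9, h)
Function('J')(F, Z) = Add(-3, Mul(9, Pow(Z, 2))) (Function('J')(F, Z) = Add(Mul(Mul(9, Z), Z), -3) = Add(Mul(9, Pow(Z, 2)), -3) = Add(-3, Mul(9, Pow(Z, 2))))
Function('E')(U) = Rational(-1, 7) (Function('E')(U) = Pow(-7, -1) = Rational(-1, 7))
Pow(Function('E')(Function('J')(Add(Function('X')(-1, -4), Mul(c, -5)), 5)), -1) = Pow(Rational(-1, 7), -1) = -7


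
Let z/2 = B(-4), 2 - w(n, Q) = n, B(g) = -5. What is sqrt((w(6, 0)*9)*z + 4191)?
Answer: sqrt(4551) ≈ 67.461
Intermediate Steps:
w(n, Q) = 2 - n
z = -10 (z = 2*(-5) = -10)
sqrt((w(6, 0)*9)*z + 4191) = sqrt(((2 - 1*6)*9)*(-10) + 4191) = sqrt(((2 - 6)*9)*(-10) + 4191) = sqrt(-4*9*(-10) + 4191) = sqrt(-36*(-10) + 4191) = sqrt(360 + 4191) = sqrt(4551)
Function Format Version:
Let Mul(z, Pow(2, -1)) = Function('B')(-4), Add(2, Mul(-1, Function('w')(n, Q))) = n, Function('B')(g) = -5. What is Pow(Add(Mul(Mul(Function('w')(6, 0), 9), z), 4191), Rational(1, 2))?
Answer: Pow(4551, Rational(1, 2)) ≈ 67.461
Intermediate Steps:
Function('w')(n, Q) = Add(2, Mul(-1, n))
z = -10 (z = Mul(2, -5) = -10)
Pow(Add(Mul(Mul(Function('w')(6, 0), 9), z), 4191), Rational(1, 2)) = Pow(Add(Mul(Mul(Add(2, Mul(-1, 6)), 9), -10), 4191), Rational(1, 2)) = Pow(Add(Mul(Mul(Add(2, -6), 9), -10), 4191), Rational(1, 2)) = Pow(Add(Mul(Mul(-4, 9), -10), 4191), Rational(1, 2)) = Pow(Add(Mul(-36, -10), 4191), Rational(1, 2)) = Pow(Add(360, 4191), Rational(1, 2)) = Pow(4551, Rational(1, 2))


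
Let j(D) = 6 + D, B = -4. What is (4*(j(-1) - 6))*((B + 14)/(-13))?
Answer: 40/13 ≈ 3.0769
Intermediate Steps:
(4*(j(-1) - 6))*((B + 14)/(-13)) = (4*((6 - 1) - 6))*((-4 + 14)/(-13)) = (4*(5 - 6))*(-1/13*10) = (4*(-1))*(-10/13) = -4*(-10/13) = 40/13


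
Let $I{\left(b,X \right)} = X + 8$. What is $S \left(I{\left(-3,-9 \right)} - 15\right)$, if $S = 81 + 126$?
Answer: $-3312$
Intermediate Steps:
$I{\left(b,X \right)} = 8 + X$
$S = 207$
$S \left(I{\left(-3,-9 \right)} - 15\right) = 207 \left(\left(8 - 9\right) - 15\right) = 207 \left(-1 - 15\right) = 207 \left(-16\right) = -3312$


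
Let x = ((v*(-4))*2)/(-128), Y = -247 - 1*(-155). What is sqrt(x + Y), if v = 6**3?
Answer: I*sqrt(314)/2 ≈ 8.86*I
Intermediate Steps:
Y = -92 (Y = -247 + 155 = -92)
v = 216
x = 27/2 (x = ((216*(-4))*2)/(-128) = -864*2*(-1/128) = -1728*(-1/128) = 27/2 ≈ 13.500)
sqrt(x + Y) = sqrt(27/2 - 92) = sqrt(-157/2) = I*sqrt(314)/2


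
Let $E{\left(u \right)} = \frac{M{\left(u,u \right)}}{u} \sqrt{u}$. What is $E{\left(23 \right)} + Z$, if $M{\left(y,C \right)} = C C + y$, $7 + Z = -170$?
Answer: $-177 + 24 \sqrt{23} \approx -61.9$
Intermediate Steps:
$Z = -177$ ($Z = -7 - 170 = -177$)
$M{\left(y,C \right)} = y + C^{2}$ ($M{\left(y,C \right)} = C^{2} + y = y + C^{2}$)
$E{\left(u \right)} = \frac{u + u^{2}}{\sqrt{u}}$ ($E{\left(u \right)} = \frac{u + u^{2}}{u} \sqrt{u} = \frac{u + u^{2}}{\sqrt{u}}$)
$E{\left(23 \right)} + Z = \sqrt{23} \left(1 + 23\right) - 177 = \sqrt{23} \cdot 24 - 177 = 24 \sqrt{23} - 177 = -177 + 24 \sqrt{23}$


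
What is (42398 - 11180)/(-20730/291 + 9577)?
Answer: 1009382/307353 ≈ 3.2841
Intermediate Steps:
(42398 - 11180)/(-20730/291 + 9577) = 31218/(-20730*1/291 + 9577) = 31218/(-6910/97 + 9577) = 31218/(922059/97) = 31218*(97/922059) = 1009382/307353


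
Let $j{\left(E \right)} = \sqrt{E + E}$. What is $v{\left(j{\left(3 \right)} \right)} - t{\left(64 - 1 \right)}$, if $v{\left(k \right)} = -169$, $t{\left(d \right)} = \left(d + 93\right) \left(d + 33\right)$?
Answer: $-15145$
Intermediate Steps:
$j{\left(E \right)} = \sqrt{2} \sqrt{E}$ ($j{\left(E \right)} = \sqrt{2 E} = \sqrt{2} \sqrt{E}$)
$t{\left(d \right)} = \left(33 + d\right) \left(93 + d\right)$ ($t{\left(d \right)} = \left(93 + d\right) \left(33 + d\right) = \left(33 + d\right) \left(93 + d\right)$)
$v{\left(j{\left(3 \right)} \right)} - t{\left(64 - 1 \right)} = -169 - \left(3069 + \left(64 - 1\right)^{2} + 126 \left(64 - 1\right)\right) = -169 - \left(3069 + 63^{2} + 126 \cdot 63\right) = -169 - \left(3069 + 3969 + 7938\right) = -169 - 14976 = -15145$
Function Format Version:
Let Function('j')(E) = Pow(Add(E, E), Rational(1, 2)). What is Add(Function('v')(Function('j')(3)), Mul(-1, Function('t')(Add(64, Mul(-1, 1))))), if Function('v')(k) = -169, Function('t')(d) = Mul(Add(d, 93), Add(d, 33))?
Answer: -15145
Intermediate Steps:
Function('j')(E) = Mul(Pow(2, Rational(1, 2)), Pow(E, Rational(1, 2))) (Function('j')(E) = Pow(Mul(2, E), Rational(1, 2)) = Mul(Pow(2, Rational(1, 2)), Pow(E, Rational(1, 2))))
Function('t')(d) = Mul(Add(33, d), Add(93, d)) (Function('t')(d) = Mul(Add(93, d), Add(33, d)) = Mul(Add(33, d), Add(93, d)))
Add(Function('v')(Function('j')(3)), Mul(-1, Function('t')(Add(64, Mul(-1, 1))))) = Add(-169, Mul(-1, Add(3069, Pow(Add(64, Mul(-1, 1)), 2), Mul(126, Add(64, Mul(-1, 1)))))) = Add(-169, Mul(-1, Add(3069, Pow(Add(64, -1), 2), Mul(126, Add(64, -1))))) = Add(-169, Mul(-1, Add(3069, Pow(63, 2), Mul(126, 63)))) = Add(-169, Mul(-1, Add(3069, 3969, 7938))) = Add(-169, Mul(-1, 14976)) = Add(-169, -14976) = -15145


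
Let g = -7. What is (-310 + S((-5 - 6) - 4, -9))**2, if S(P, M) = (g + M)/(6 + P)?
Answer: 7695076/81 ≈ 95001.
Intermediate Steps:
S(P, M) = (-7 + M)/(6 + P)
(-310 + S((-5 - 6) - 4, -9))**2 = (-310 + (-7 - 9)/(6 + ((-5 - 6) - 4)))**2 = (-310 - 16/(6 + (-11 - 4)))**2 = (-310 - 16/(6 - 15))**2 = (-310 - 16/(-9))**2 = (-310 - 1/9*(-16))**2 = (-310 + 16/9)**2 = (-2774/9)**2 = 7695076/81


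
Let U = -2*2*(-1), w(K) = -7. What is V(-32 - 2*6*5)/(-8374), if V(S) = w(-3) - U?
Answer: 11/8374 ≈ 0.0013136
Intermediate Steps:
U = 4 (U = -4*(-1) = 4)
V(S) = -11 (V(S) = -7 - 1*4 = -7 - 4 = -11)
V(-32 - 2*6*5)/(-8374) = -11/(-8374) = -11*(-1/8374) = 11/8374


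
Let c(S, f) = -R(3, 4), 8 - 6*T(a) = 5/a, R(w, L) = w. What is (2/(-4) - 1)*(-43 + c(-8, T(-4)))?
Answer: 69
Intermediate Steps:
T(a) = 4/3 - 5/(6*a)
c(S, f) = -3 (c(S, f) = -1*3 = -3)
(2/(-4) - 1)*(-43 + c(-8, T(-4))) = (2/(-4) - 1)*(-43 - 3) = (2*(-¼) - 1)*(-46) = (-½ - 1)*(-46) = -3/2*(-46) = 69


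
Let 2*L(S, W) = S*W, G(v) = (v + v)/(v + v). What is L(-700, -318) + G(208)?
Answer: 111301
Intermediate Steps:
G(v) = 1 (G(v) = (2*v)/((2*v)) = (2*v)*(1/(2*v)) = 1)
L(S, W) = S*W/2 (L(S, W) = (S*W)/2 = S*W/2)
L(-700, -318) + G(208) = (1/2)*(-700)*(-318) + 1 = 111300 + 1 = 111301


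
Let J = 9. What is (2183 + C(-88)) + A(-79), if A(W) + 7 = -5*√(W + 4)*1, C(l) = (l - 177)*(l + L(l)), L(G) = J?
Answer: 23111 - 25*I*√3 ≈ 23111.0 - 43.301*I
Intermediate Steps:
L(G) = 9
C(l) = (-177 + l)*(9 + l) (C(l) = (l - 177)*(l + 9) = (-177 + l)*(9 + l))
A(W) = -7 - 5*√(4 + W) (A(W) = -7 - 5*√(W + 4)*1 = -7 - 5*√(4 + W)*1 = -7 - 5*√(4 + W))
(2183 + C(-88)) + A(-79) = (2183 + (-1593 + (-88)² - 168*(-88))) + (-7 - 5*√(4 - 79)) = (2183 + (-1593 + 7744 + 14784)) + (-7 - 25*I*√3) = (2183 + 20935) + (-7 - 25*I*√3) = 23118 + (-7 - 25*I*√3) = 23111 - 25*I*√3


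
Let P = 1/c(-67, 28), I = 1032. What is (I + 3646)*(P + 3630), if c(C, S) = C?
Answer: 1137731702/67 ≈ 1.6981e+7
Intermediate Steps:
P = -1/67 (P = 1/(-67) = -1/67 ≈ -0.014925)
(I + 3646)*(P + 3630) = (1032 + 3646)*(-1/67 + 3630) = 4678*(243209/67) = 1137731702/67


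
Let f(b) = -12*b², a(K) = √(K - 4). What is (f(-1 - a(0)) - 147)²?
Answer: 10017 + 10656*I ≈ 10017.0 + 10656.0*I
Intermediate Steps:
a(K) = √(-4 + K)
(f(-1 - a(0)) - 147)² = (-12*(-1 - √(-4 + 0))² - 147)² = (-12*(-1 - √(-4))² - 147)² = (-12*(-1 - 2*I)² - 147)² = (-147 - 12*(-1 - 2*I)²)²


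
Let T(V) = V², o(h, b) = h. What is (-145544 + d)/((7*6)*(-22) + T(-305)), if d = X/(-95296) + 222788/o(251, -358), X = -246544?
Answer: -216251083077/137686942556 ≈ -1.5706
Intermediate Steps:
d = 1330792987/1494956 (d = -246544/(-95296) + 222788/251 = -246544*(-1/95296) + 222788*(1/251) = 15409/5956 + 222788/251 = 1330792987/1494956 ≈ 890.19)
(-145544 + d)/((7*6)*(-22) + T(-305)) = (-145544 + 1330792987/1494956)/((7*6)*(-22) + (-305)²) = -216251083077/(1494956*(42*(-22) + 93025)) = -216251083077/(1494956*(-924 + 93025)) = -216251083077/1494956/92101 = -216251083077/1494956*1/92101 = -216251083077/137686942556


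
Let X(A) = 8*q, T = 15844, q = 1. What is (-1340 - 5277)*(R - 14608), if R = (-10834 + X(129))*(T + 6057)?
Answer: 1568988856578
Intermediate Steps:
X(A) = 8 (X(A) = 8*1 = 8)
R = -237100226 (R = (-10834 + 8)*(15844 + 6057) = -10826*21901 = -237100226)
(-1340 - 5277)*(R - 14608) = (-1340 - 5277)*(-237100226 - 14608) = -6617*(-237114834) = 1568988856578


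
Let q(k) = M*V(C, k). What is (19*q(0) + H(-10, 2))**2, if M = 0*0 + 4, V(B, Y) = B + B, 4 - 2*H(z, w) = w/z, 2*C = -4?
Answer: 9114361/100 ≈ 91144.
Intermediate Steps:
C = -2 (C = (1/2)*(-4) = -2)
H(z, w) = 2 - w/(2*z)
V(B, Y) = 2*B
M = 4 (M = 0 + 4 = 4)
q(k) = -16 (q(k) = 4*(2*(-2)) = 4*(-4) = -16)
(19*q(0) + H(-10, 2))**2 = (19*(-16) + (2 - 1/2*2/(-10)))**2 = (-304 + (2 - 1/2*2*(-1/10)))**2 = (-304 + (2 + 1/10))**2 = (-304 + 21/10)**2 = (-3019/10)**2 = 9114361/100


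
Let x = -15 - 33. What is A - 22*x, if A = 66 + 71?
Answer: 1193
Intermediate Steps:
x = -48
A = 137
A - 22*x = 137 - 22*(-48) = 137 + 1056 = 1193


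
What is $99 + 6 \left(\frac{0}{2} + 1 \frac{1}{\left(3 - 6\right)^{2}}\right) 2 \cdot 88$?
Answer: $\frac{649}{3} \approx 216.33$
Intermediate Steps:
$99 + 6 \left(\frac{0}{2} + 1 \frac{1}{\left(3 - 6\right)^{2}}\right) 2 \cdot 88 = 99 + 6 \left(0 \cdot \frac{1}{2} + 1 \frac{1}{\left(3 - 6\right)^{2}}\right) 2 \cdot 88 = 99 + 6 \left(0 + 1 \frac{1}{\left(-3\right)^{2}}\right) 2 \cdot 88 = 99 + 6 \left(0 + 1 \cdot \frac{1}{9}\right) 2 \cdot 88 = 99 + 6 \left(0 + \frac{1}{9}\right) 2 \cdot 88 = 99 + 6 \cdot \frac{1}{9} \cdot 2 \cdot 88 = 99 + \frac{2}{3} \cdot 2 \cdot 88 = 99 + \frac{4}{3} \cdot 88 = 99 + \frac{352}{3} = \frac{649}{3}$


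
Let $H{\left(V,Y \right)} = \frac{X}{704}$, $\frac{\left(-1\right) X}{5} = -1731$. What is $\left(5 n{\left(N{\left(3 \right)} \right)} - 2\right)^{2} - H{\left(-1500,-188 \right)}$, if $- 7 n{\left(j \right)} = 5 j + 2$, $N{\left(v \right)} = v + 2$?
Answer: $\frac{15205409}{34496} \approx 440.79$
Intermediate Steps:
$X = 8655$ ($X = \left(-5\right) \left(-1731\right) = 8655$)
$N{\left(v \right)} = 2 + v$
$H{\left(V,Y \right)} = \frac{8655}{704}$
$n{\left(j \right)} = - \frac{2}{7} - \frac{5 j}{7}$ ($n{\left(j \right)} = - \frac{5 j + 2}{7} = - \frac{2 + 5 j}{7} = - \frac{2}{7} - \frac{5 j}{7}$)
$\left(5 n{\left(N{\left(3 \right)} \right)} - 2\right)^{2} - H{\left(-1500,-188 \right)} = \left(5 \left(- \frac{2}{7} - \frac{5 \left(2 + 3\right)}{7}\right) - 2\right)^{2} - \frac{8655}{704} = \left(5 \left(- \frac{2}{7} - \frac{25}{7}\right) - 2\right)^{2} - \frac{8655}{704} = \left(5 \left(- \frac{27}{7}\right) - 2\right)^{2} - \frac{8655}{704} = \left(- \frac{135}{7} - 2\right)^{2} - \frac{8655}{704} = \left(- \frac{149}{7}\right)^{2} - \frac{8655}{704} = \frac{22201}{49} - \frac{8655}{704} = \frac{15205409}{34496}$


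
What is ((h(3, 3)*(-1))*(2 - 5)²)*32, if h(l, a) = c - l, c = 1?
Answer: 576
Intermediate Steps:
h(l, a) = 1 - l
((h(3, 3)*(-1))*(2 - 5)²)*32 = (((1 - 1*3)*(-1))*(2 - 5)²)*32 = (((1 - 3)*(-1))*(-3)²)*32 = (-2*(-1)*9)*32 = (2*9)*32 = 18*32 = 576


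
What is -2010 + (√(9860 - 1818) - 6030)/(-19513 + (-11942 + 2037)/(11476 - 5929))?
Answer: -108773034375/54124258 - 5547*√8042/108248516 ≈ -2009.7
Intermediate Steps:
-2010 + (√(9860 - 1818) - 6030)/(-19513 + (-11942 + 2037)/(11476 - 5929)) = -2010 + (√8042 - 6030)/(-19513 - 9905/5547) = -2010 + (-6030 + √8042)/(-19513 - 9905*1/5547) = -2010 + (-6030 + √8042)/(-19513 - 9905/5547) = -2010 + (-6030 + √8042)/(-108248516/5547) = -2010 + (-6030 + √8042)*(-5547/108248516) = -2010 + (16724205/54124258 - 5547*√8042/108248516) = -108773034375/54124258 - 5547*√8042/108248516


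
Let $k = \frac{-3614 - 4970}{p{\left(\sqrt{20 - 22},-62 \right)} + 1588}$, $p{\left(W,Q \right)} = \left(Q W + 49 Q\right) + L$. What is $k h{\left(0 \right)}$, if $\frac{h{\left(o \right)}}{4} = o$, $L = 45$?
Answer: $0$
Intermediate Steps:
$h{\left(o \right)} = 4 o$
$p{\left(W,Q \right)} = 45 + 49 Q + Q W$ ($p{\left(W,Q \right)} = \left(Q W + 49 Q\right) + 45 = \left(49 Q + Q W\right) + 45 = 45 + 49 Q + Q W$)
$k = - \frac{8584}{-1405 - 62 i \sqrt{2}}$ ($k = \frac{-3614 - 4970}{\left(45 + 49 \left(-62\right) - 62 \sqrt{20 - 22}\right) + 1588} = - \frac{8584}{\left(45 - 3038 - 62 \sqrt{-2}\right) + 1588} = - \frac{8584}{\left(45 - 3038 - 62 i \sqrt{2}\right) + 1588} = - \frac{8584}{\left(-2993 - 62 i \sqrt{2}\right) + 1588} = - \frac{8584}{-1405 - 62 i \sqrt{2}} \approx 6.0859 - 0.3798 i$)
$k h{\left(0 \right)} = \left(\frac{12060520}{1981713} - \frac{532208 i \sqrt{2}}{1981713}\right) 4 \cdot 0 = \left(\frac{12060520}{1981713} - \frac{532208 i \sqrt{2}}{1981713}\right) 0 = 0$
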